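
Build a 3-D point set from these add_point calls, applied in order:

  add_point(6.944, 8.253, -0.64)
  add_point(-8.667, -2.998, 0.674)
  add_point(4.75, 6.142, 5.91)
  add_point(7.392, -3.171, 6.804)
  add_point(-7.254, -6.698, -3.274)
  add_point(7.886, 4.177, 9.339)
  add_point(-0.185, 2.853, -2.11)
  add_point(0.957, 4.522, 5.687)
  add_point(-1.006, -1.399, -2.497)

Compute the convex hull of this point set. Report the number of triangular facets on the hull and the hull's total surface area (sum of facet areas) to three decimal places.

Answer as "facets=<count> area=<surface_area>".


facets=14 area=475.036

9 of the 9 inputs are extreme points: [0, 1, 2, 3, 4, 5, 6, 7, 8].

Area of each hull facet:
  f1: (p3, p5, p1) → 66.0171
  f2: (p3, p4, p1) → 48.0636
  f3: (p3, p0, p5) → 42.0863
  f4: (p7, p5, p1) → 31.3227
  f5: (p7, p0, p1) → 56.4358
  f6: (p6, p0, p1) → 20.1223
  f7: (p6, p4, p1) → 29.8378
  f8: (p8, p3, p0) → 72.6600
  f9: (p8, p3, p4) → 45.5968
  f10: (p8, p6, p0) → 13.1287
  f11: (p8, p6, p4) → 11.1612
  f12: (p2, p0, p5) → 15.3200
  f13: (p2, p7, p5) → 9.2799
  f14: (p2, p7, p0) → 14.0037
Σ area = 475.036

Euler characteristic 9−21+14 = 2 ✓


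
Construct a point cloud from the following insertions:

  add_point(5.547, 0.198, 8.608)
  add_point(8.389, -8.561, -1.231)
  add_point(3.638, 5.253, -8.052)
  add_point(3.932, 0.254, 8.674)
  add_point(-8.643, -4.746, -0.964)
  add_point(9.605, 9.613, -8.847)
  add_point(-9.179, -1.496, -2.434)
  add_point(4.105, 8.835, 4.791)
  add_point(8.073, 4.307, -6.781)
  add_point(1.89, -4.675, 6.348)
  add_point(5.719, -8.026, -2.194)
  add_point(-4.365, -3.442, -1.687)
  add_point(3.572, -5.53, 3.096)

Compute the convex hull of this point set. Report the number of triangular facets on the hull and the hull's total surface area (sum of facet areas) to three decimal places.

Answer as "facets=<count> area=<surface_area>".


facets=16 area=814.171

Hull vertices (10/13): indices [0, 1, 2, 3, 4, 5, 6, 7, 9, 10].

Triangle areas on the boundary:
  f1: (p7, p5, p6) → 134.5609
  f2: (p7, p3, p6) → 80.3239
  f3: (p2, p5, p6) → 16.9857
  f4: (p0, p1, p5) → 126.7443
  f5: (p0, p7, p5) → 65.5776
  f6: (p0, p7, p3) → 7.6177
  f7: (p0, p9, p1) → 34.2622
  f8: (p0, p9, p3) → 4.4828
  f9: (p10, p1, p5) → 27.6630
  f10: (p10, p2, p5) → 48.3819
  f11: (p10, p2, p6) → 103.3249
  f12: (p4, p9, p1) → 68.3896
  f13: (p4, p10, p1) → 8.7840
  f14: (p4, p10, p6) → 25.3448
  f15: (p4, p3, p6) → 29.8728
  f16: (p4, p9, p3) → 31.8551
Σ area = 814.171

Euler characteristic 10−24+16 = 2 ✓


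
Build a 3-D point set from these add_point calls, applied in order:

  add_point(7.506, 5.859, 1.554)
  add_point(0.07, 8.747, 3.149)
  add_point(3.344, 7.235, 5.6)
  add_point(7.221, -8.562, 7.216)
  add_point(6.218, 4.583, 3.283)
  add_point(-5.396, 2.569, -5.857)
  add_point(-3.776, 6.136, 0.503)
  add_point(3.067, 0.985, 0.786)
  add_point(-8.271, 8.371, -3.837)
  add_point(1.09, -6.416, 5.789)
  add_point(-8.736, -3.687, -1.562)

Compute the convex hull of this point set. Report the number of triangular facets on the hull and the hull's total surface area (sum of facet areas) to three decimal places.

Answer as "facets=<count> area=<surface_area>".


facets=14 area=618.007

Hull vertices (9/11): indices [0, 1, 2, 3, 5, 6, 8, 9, 10].

Facet areas (half cross-product norm):
  f1: (p8, p1, p0) → 36.6190
  f2: (p5, p3, p10) → 77.7998
  f3: (p5, p3, p0) → 117.9729
  f4: (p5, p8, p10) → 26.6364
  f5: (p5, p8, p0) → 51.6588
  f6: (p9, p3, p10) → 16.7635
  f7: (p9, p1, p10) → 90.2591
  f8: (p6, p1, p10) → 16.3377
  f9: (p6, p8, p10) → 36.8567
  f10: (p6, p8, p1) → 13.5446
  f11: (p2, p9, p3) → 45.3343
  f12: (p2, p9, p1) → 29.3765
  f13: (p2, p3, p0) → 46.1688
  f14: (p2, p1, p0) → 12.6792
Σ area = 618.007

Euler characteristic 9−21+14 = 2 ✓


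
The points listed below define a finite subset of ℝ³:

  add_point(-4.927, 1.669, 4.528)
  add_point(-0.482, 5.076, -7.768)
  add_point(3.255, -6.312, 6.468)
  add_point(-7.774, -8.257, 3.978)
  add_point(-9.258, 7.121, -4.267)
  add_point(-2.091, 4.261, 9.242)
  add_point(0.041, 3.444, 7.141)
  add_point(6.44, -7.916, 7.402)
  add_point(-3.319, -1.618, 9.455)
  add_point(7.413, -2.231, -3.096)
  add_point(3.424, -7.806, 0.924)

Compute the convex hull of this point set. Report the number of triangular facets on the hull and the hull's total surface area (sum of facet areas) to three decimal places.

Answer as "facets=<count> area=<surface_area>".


facets=14 area=765.931

Points on the hull: [1, 3, 4, 5, 6, 7, 8, 9, 10] (9 of 11).

Facet areas (half cross-product norm):
  f1: (p8, p3, p4) → 81.0395
  f2: (p7, p8, p3) → 56.9523
  f3: (p1, p3, p4) → 84.2860
  f4: (p10, p1, p9) → 44.4449
  f5: (p10, p1, p3) → 92.8884
  f6: (p10, p7, p9) → 27.4388
  f7: (p10, p7, p3) → 40.9167
  f8: (p5, p7, p8) → 33.2377
  f9: (p5, p8, p4) → 46.4297
  f10: (p5, p1, p4) → 74.4313
  f11: (p6, p1, p9) → 76.8644
  f12: (p6, p5, p1) → 18.2646
  f13: (p6, p7, p9) → 71.8805
  f14: (p6, p5, p7) → 16.8566
Σ area = 765.931

Euler characteristic 9−21+14 = 2 ✓


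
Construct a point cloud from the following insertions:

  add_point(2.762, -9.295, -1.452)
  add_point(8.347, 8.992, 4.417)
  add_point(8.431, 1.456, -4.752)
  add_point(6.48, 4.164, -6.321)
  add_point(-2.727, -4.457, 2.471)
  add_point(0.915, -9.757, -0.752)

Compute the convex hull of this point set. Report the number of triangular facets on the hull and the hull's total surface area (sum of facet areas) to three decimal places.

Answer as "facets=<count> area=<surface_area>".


Points on the hull: [0, 1, 2, 3, 4, 5] (6 of 6).

Facet areas (half cross-product norm):
  f1: (p5, p1, p4) → 60.2386
  f2: (p3, p1, p4) → 89.8941
  f3: (p3, p1, p2) → 21.6666
  f4: (p3, p5, p4) → 54.7027
  f5: (p0, p1, p2) → 70.3825
  f6: (p0, p5, p1) → 18.9167
  f7: (p0, p3, p2) → 20.1100
  f8: (p0, p3, p5) → 12.5278
Σ area = 348.439

Euler characteristic 6−12+8 = 2 ✓

facets=8 area=348.439


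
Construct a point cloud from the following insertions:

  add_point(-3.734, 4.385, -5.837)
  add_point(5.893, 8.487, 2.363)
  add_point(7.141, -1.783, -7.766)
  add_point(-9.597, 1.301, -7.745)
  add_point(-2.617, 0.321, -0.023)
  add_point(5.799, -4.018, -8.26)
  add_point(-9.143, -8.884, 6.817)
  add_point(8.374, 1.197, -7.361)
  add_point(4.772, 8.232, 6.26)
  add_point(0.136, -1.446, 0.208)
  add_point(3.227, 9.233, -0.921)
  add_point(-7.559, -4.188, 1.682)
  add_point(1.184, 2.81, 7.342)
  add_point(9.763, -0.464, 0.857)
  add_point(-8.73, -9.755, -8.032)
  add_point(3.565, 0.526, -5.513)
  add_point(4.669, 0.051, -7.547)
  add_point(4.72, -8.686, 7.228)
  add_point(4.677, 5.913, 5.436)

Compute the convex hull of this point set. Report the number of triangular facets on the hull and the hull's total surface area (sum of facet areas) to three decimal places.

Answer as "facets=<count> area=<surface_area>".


Hull vertices (13/19): indices [0, 1, 2, 3, 5, 6, 7, 8, 10, 12, 13, 14, 17].

Triangle areas on the boundary:
  f1: (p6, p14, p3) → 82.2301
  f2: (p6, p17, p14) → 103.1980
  f3: (p6, p17, p12) → 80.0835
  f4: (p5, p14, p3) → 82.8533
  f5: (p5, p7, p3) → 47.6128
  f6: (p5, p17, p14) → 124.5303
  f7: (p5, p17, p13) → 60.8592
  f8: (p0, p7, p3) → 32.2797
  f9: (p1, p7, p13) → 41.7439
  f10: (p2, p7, p13) → 13.8114
  f11: (p2, p5, p13) → 10.8291
  f12: (p2, p5, p7) → 0.6841
  f13: (p8, p17, p13) → 65.5595
  f14: (p8, p1, p13) → 19.6503
  f15: (p8, p17, p12) → 30.9545
  f16: (p8, p6, p3) → 175.2403
  f17: (p8, p6, p12) → 12.3259
  f18: (p10, p0, p7) → 53.6900
  f19: (p10, p1, p7) → 24.7143
  f20: (p10, p8, p1) → 7.1514
  f21: (p10, p0, p3) → 9.0118
  f22: (p10, p8, p3) → 53.2649
Σ area = 1132.278

Euler: V−E+F = 13−33+22 = 2.

facets=22 area=1132.278


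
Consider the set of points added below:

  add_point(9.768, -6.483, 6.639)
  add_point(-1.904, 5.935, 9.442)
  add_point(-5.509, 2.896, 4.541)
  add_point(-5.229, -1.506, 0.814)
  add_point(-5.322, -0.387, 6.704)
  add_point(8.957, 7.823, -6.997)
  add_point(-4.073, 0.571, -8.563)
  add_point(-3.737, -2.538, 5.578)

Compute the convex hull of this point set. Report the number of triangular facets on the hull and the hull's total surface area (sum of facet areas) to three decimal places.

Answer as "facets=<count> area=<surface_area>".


facets=12 area=706.347

Hull vertices (8/8): indices [0, 1, 2, 3, 4, 5, 6, 7].

Per-facet area ½‖(b−a)×(c−a)‖:
  f1: (p6, p5, p2) → 99.9201
  f2: (p6, p5, p0) → 143.8801
  f3: (p1, p5, p2) → 64.8979
  f4: (p1, p5, p0) → 153.7387
  f5: (p3, p6, p0) → 77.8974
  f6: (p3, p7, p0) → 32.8491
  f7: (p3, p6, p2) → 24.6870
  f8: (p4, p1, p0) → 62.2517
  f9: (p4, p7, p0) → 14.5783
  f10: (p4, p1, p2) → 13.3681
  f11: (p4, p3, p2) → 10.8982
  f12: (p4, p3, p7) → 7.3800
Σ area = 706.347

Euler: V−E+F = 8−18+12 = 2.


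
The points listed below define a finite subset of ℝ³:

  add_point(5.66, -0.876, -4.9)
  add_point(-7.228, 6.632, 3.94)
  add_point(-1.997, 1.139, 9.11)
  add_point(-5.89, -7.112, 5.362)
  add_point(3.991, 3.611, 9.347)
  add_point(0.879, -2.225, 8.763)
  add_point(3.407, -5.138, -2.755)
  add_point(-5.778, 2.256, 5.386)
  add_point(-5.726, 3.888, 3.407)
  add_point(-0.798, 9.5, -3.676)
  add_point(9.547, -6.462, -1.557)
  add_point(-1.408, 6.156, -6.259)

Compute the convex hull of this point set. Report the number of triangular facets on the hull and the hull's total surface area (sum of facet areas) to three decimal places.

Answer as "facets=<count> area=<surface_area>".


Points on the hull: [0, 1, 2, 3, 4, 5, 6, 9, 10, 11] (10 of 12).

Triangle areas on the boundary:
  f1: (p11, p3, p1) → 81.5733
  f2: (p2, p3, p1) → 45.1839
  f3: (p2, p4, p1) → 28.2012
  f4: (p6, p3, p10) → 33.1103
  f5: (p6, p11, p3) → 79.7343
  f6: (p9, p4, p1) → 65.5164
  f7: (p9, p11, p1) → 21.9245
  f8: (p9, p4, p10) → 116.1236
  f9: (p5, p2, p3) → 19.9891
  f10: (p5, p2, p4) → 13.6963
  f11: (p5, p3, p10) → 63.6634
  f12: (p5, p4, p10) → 46.8628
  f13: (p0, p6, p10) → 16.6342
  f14: (p0, p6, p11) → 25.1563
  f15: (p0, p9, p10) → 24.6806
  f16: (p0, p9, p11) → 19.9949
Σ area = 702.045

Euler: V−E+F = 10−24+16 = 2.

facets=16 area=702.045


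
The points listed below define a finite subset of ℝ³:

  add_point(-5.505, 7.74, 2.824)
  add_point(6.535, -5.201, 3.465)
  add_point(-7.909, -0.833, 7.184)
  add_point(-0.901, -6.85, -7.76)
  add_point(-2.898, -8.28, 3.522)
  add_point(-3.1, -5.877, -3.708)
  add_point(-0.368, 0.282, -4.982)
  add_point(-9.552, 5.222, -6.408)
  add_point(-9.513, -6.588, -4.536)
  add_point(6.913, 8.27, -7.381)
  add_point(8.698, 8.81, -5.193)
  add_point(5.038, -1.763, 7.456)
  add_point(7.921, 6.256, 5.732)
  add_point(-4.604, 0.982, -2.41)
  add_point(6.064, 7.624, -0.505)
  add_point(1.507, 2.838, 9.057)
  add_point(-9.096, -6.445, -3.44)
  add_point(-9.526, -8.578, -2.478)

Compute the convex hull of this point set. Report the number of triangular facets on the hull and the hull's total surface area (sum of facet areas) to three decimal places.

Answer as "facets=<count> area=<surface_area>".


facets=22 area=1087.995

Points on the hull: [0, 1, 2, 3, 4, 7, 8, 9, 10, 11, 12, 15, 17] (13 of 18).

Per-facet area ½‖(b−a)×(c−a)‖:
  f1: (p3, p1, p10) → 108.8743
  f2: (p4, p3, p17) → 44.0132
  f3: (p4, p3, p1) → 56.0280
  f4: (p9, p3, p7) → 113.0582
  f5: (p9, p3, p10) → 21.6162
  f6: (p9, p0, p7) → 80.7805
  f7: (p9, p0, p10) → 23.1171
  f8: (p8, p17, p7) → 10.2906
  f9: (p8, p3, p7) → 54.9857
  f10: (p8, p3, p17) → 12.7949
  f11: (p12, p0, p10) → 76.6748
  f12: (p12, p0, p15) → 42.1343
  f13: (p12, p1, p10) → 66.0764
  f14: (p2, p0, p15) → 45.4774
  f15: (p2, p4, p17) → 43.1239
  f16: (p2, p17, p7) → 82.7133
  f17: (p2, p0, p7) → 51.3076
  f18: (p11, p4, p1) → 27.1049
  f19: (p11, p12, p15) → 23.2511
  f20: (p11, p12, p1) → 22.3536
  f21: (p11, p2, p15) → 30.1908
  f22: (p11, p2, p4) → 52.0280
Σ area = 1087.995

Check V−E+F: 13 − 33 + 22 = 2.


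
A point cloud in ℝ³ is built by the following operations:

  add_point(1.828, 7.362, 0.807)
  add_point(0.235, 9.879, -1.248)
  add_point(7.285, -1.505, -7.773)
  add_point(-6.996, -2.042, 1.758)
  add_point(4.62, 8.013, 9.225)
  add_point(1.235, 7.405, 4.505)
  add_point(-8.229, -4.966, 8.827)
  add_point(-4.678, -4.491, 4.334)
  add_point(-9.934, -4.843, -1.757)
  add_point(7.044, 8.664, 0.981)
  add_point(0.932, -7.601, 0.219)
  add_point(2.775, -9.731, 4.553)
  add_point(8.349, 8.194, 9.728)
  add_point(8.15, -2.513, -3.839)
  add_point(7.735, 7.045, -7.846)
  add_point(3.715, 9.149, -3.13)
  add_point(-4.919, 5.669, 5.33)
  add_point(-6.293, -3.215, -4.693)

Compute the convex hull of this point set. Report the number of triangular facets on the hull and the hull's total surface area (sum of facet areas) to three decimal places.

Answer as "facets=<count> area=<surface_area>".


Hull vertices (14/18): indices [1, 2, 4, 6, 8, 9, 10, 11, 12, 13, 14, 15, 16, 17].

Facet areas (half cross-product norm):
  f1: (p6, p11, p8) → 67.0029
  f2: (p6, p11, p12) → 121.7705
  f3: (p9, p14, p12) → 12.7174
  f4: (p9, p1, p12) → 28.7382
  f5: (p16, p6, p8) → 60.4104
  f6: (p16, p1, p8) → 62.6968
  f7: (p10, p11, p8) → 23.8444
  f8: (p10, p2, p11) → 24.9393
  f9: (p17, p2, p14) → 59.1319
  f10: (p17, p1, p8) → 32.8582
  f11: (p17, p1, p14) → 77.8475
  f12: (p17, p10, p8) → 24.0908
  f13: (p17, p10, p2) → 57.2464
  f14: (p13, p11, p12) → 104.8499
  f15: (p13, p2, p11) → 18.3048
  f16: (p13, p14, p12) → 86.3803
  f17: (p13, p2, p14) → 17.2583
  f18: (p15, p1, p14) → 4.9439
  f19: (p15, p9, p14) → 17.2022
  f20: (p15, p9, p1) → 10.4768
  f21: (p4, p1, p12) → 18.8806
  f22: (p4, p16, p1) → 46.5302
  f23: (p4, p6, p12) → 23.3944
  f24: (p4, p16, p6) → 57.8334
Σ area = 1059.350

Euler: V−E+F = 14−36+24 = 2.

facets=24 area=1059.350


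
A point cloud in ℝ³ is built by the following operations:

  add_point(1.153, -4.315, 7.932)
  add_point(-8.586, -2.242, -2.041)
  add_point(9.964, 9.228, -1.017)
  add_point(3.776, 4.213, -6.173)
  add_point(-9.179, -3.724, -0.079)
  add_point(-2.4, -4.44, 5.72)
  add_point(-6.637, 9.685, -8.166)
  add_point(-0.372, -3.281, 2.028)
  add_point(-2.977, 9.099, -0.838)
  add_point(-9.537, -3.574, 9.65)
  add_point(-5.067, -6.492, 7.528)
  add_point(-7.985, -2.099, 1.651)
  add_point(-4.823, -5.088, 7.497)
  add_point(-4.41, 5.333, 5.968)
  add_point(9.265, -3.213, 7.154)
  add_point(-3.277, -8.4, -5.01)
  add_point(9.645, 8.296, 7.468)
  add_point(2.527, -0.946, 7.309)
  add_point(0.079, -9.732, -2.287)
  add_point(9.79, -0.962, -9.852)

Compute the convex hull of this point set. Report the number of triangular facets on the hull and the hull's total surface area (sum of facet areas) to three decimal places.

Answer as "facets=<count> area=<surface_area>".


Extreme-point indices: [0, 1, 2, 4, 6, 8, 9, 10, 13, 14, 15, 16, 18, 19] — 14 of 20 on the boundary.

Facet areas (half cross-product norm):
  f1: (p13, p6, p9) → 71.3340
  f2: (p4, p6, p9) → 66.7841
  f3: (p19, p6, p2) → 118.0080
  f4: (p19, p14, p2) → 96.6958
  f5: (p19, p14, p18) → 104.5571
  f6: (p10, p14, p18) → 78.0596
  f7: (p8, p6, p2) → 47.9148
  f8: (p8, p13, p6) → 22.5009
  f9: (p16, p14, p2) → 49.0295
  f10: (p16, p8, p2) → 55.2037
  f11: (p16, p8, p13) → 56.1316
  f12: (p16, p14, p9) → 109.1386
  f13: (p16, p13, p9) → 63.6819
  f14: (p15, p19, p18) → 34.1760
  f15: (p15, p19, p6) → 137.5657
  f16: (p15, p10, p18) → 25.9810
  f17: (p15, p4, p9) → 35.7106
  f18: (p15, p10, p9) → 30.8192
  f19: (p0, p14, p9) → 9.4103
  f20: (p0, p10, p9) → 15.9243
  f21: (p0, p10, p14) → 6.8412
  f22: (p1, p4, p6) → 7.4617
  f23: (p1, p15, p6) → 54.1661
  f24: (p1, p15, p4) → 10.9462
Σ area = 1308.042

Check V−E+F: 14 − 36 + 24 = 2.

facets=24 area=1308.042


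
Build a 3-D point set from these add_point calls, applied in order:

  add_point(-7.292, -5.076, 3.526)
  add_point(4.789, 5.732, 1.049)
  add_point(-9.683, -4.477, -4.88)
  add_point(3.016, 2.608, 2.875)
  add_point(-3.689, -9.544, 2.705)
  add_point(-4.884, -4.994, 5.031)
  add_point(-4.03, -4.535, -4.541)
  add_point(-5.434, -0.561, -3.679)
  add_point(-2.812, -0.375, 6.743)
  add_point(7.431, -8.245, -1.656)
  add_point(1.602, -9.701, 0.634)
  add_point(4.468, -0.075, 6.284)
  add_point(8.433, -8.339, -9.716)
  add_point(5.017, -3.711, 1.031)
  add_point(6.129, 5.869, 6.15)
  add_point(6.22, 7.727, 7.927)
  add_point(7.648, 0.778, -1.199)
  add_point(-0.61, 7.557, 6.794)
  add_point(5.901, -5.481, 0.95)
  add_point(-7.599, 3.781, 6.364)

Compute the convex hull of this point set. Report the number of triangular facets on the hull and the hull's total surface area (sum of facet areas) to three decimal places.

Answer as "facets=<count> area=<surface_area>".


facets=26 area=886.207

Points on the hull: [0, 1, 2, 4, 5, 7, 8, 9, 10, 11, 12, 15, 16, 17, 19] (15 of 20).

Per-facet area ½‖(b−a)×(c−a)‖:
  f1: (p4, p12, p2) → 93.9337
  f2: (p4, p10, p12) → 20.8439
  f3: (p9, p10, p12) → 23.1505
  f4: (p7, p12, p2) → 49.0525
  f5: (p7, p1, p12) → 104.9011
  f6: (p7, p19, p2) → 31.3785
  f7: (p16, p1, p12) → 19.1880
  f8: (p16, p1, p15) → 19.7655
  f9: (p16, p9, p12) → 36.6392
  f10: (p16, p9, p15) → 40.2545
  f11: (p0, p19, p2) → 39.7730
  f12: (p0, p4, p2) → 25.3007
  f13: (p8, p19, p15) → 38.3857
  f14: (p17, p7, p19) → 44.2779
  f15: (p17, p7, p1) → 51.5441
  f16: (p17, p19, p15) → 12.7255
  f17: (p17, p1, p15) → 23.6506
  f18: (p11, p8, p15) → 28.9231
  f19: (p11, p4, p10) → 32.7362
  f20: (p11, p9, p15) → 32.0483
  f21: (p11, p9, p10) → 35.9644
  f22: (p5, p0, p4) → 7.4375
  f23: (p5, p11, p4) → 27.0137
  f24: (p5, p11, p8) → 17.8619
  f25: (p5, p0, p19) → 13.0452
  f26: (p5, p8, p19) → 16.4117
Σ area = 886.207

Check V−E+F: 15 − 39 + 26 = 2.


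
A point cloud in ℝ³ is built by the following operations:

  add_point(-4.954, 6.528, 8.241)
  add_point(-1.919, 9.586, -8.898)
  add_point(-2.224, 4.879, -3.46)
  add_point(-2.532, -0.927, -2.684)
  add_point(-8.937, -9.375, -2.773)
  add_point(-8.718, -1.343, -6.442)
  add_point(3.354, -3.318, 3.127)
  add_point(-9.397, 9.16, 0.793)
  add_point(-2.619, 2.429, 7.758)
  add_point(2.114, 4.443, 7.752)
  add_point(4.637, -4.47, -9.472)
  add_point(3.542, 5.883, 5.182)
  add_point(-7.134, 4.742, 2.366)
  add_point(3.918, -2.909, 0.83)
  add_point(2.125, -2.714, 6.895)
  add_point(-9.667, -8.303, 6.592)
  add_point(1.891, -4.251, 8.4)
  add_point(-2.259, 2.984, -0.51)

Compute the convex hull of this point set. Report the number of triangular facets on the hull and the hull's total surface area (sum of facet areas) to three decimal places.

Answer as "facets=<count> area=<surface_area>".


facets=20 area=1063.803

Points on the hull: [0, 1, 4, 5, 6, 7, 9, 10, 11, 13, 15, 16] (12 of 18).

Facet areas (half cross-product norm):
  f1: (p0, p16, p15) → 77.0027
  f2: (p4, p16, p15) → 58.1715
  f3: (p4, p16, p10) → 120.9128
  f4: (p5, p1, p10) → 86.2767
  f5: (p5, p4, p10) → 61.7907
  f6: (p6, p16, p10) → 10.7508
  f7: (p6, p13, p10) → 4.4582
  f8: (p7, p5, p1) → 69.7670
  f9: (p7, p0, p15) → 70.8547
  f10: (p7, p4, p15) → 85.1330
  f11: (p7, p5, p4) → 48.4809
  f12: (p11, p6, p13) → 11.3090
  f13: (p11, p6, p16) → 26.1539
  f14: (p11, p7, p1) → 81.8926
  f15: (p11, p7, p0) → 40.1691
  f16: (p11, p1, p10) → 113.8831
  f17: (p11, p13, p10) → 41.9905
  f18: (p9, p0, p16) → 31.1638
  f19: (p9, p11, p16) → 12.2963
  f20: (p9, p11, p0) → 11.3456
Σ area = 1063.803

Euler characteristic 12−30+20 = 2 ✓


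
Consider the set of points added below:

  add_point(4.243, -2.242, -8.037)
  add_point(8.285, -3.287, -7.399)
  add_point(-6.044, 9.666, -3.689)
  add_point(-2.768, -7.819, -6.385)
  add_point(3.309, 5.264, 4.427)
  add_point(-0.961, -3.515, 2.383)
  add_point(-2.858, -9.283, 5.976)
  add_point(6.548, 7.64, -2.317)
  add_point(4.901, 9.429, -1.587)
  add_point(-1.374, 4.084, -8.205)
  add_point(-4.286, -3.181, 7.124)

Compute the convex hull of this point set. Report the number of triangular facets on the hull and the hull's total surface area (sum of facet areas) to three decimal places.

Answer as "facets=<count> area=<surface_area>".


facets=16 area=773.912

10 of the 11 inputs are extreme points: [0, 1, 2, 3, 4, 6, 7, 8, 9, 10].

Area of each hull facet:
  f1: (p4, p6, p1) → 116.4443
  f2: (p3, p9, p2) → 45.0147
  f3: (p3, p6, p1) → 73.9336
  f4: (p8, p4, p2) → 41.6857
  f5: (p8, p9, p2) → 42.6391
  f6: (p10, p4, p2) → 76.4771
  f7: (p10, p4, p6) → 32.0884
  f8: (p10, p3, p2) → 113.7804
  f9: (p10, p3, p6) → 39.5616
  f10: (p0, p9, p1) → 10.1418
  f11: (p0, p3, p1) → 15.9674
  f12: (p0, p3, p9) → 38.4934
  f13: (p7, p4, p1) → 47.2764
  f14: (p7, p8, p4) → 9.5014
  f15: (p7, p9, p1) → 57.6419
  f16: (p7, p8, p9) → 13.2649
Σ area = 773.912

Euler characteristic 10−24+16 = 2 ✓


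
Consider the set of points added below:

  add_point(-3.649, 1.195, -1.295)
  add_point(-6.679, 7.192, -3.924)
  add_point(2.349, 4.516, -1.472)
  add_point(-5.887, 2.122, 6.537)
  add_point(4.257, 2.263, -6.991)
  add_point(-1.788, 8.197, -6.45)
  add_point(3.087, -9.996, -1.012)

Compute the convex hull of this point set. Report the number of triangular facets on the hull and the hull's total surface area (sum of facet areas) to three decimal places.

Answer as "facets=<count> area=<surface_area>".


facets=10 area=423.415

Points on the hull: [0, 1, 2, 3, 4, 5, 6] (7 of 7).

Facet areas (half cross-product norm):
  f1: (p6, p4, p1) → 83.4716
  f2: (p2, p6, p4) → 42.6721
  f3: (p2, p3, p6) → 83.7535
  f4: (p0, p6, p1) → 16.5429
  f5: (p0, p3, p1) → 29.2855
  f6: (p0, p3, p6) → 52.2785
  f7: (p5, p3, p1) → 29.5247
  f8: (p5, p2, p3) → 43.0748
  f9: (p5, p4, p1) → 20.2023
  f10: (p5, p2, p4) → 22.6092
Σ area = 423.415

Euler characteristic 7−15+10 = 2 ✓


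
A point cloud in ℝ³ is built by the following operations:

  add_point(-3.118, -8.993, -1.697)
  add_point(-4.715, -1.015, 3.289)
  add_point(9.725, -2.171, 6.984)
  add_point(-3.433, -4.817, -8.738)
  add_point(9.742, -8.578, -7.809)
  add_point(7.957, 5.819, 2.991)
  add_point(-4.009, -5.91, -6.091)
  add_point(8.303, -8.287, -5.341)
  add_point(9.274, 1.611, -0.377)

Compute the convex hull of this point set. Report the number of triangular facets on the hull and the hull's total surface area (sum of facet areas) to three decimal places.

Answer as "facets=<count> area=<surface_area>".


facets=14 area=628.654

Points on the hull: [0, 1, 2, 3, 4, 5, 6, 7, 8] (9 of 9).

Facet areas (half cross-product norm):
  f1: (p2, p5, p1) → 63.4002
  f2: (p3, p5, p1) → 91.2368
  f3: (p0, p2, p1) → 70.9927
  f4: (p0, p3, p4) → 54.6812
  f5: (p8, p2, p4) → 51.6857
  f6: (p8, p2, p5) → 22.6167
  f7: (p8, p3, p4) → 84.5931
  f8: (p8, p3, p5) → 41.5773
  f9: (p7, p2, p4) → 12.9296
  f10: (p7, p0, p4) → 11.7588
  f11: (p7, p0, p2) → 82.1588
  f12: (p6, p3, p1) → 11.8750
  f13: (p6, p0, p1) → 25.8795
  f14: (p6, p0, p3) → 3.2689
Σ area = 628.654

Euler characteristic 9−21+14 = 2 ✓


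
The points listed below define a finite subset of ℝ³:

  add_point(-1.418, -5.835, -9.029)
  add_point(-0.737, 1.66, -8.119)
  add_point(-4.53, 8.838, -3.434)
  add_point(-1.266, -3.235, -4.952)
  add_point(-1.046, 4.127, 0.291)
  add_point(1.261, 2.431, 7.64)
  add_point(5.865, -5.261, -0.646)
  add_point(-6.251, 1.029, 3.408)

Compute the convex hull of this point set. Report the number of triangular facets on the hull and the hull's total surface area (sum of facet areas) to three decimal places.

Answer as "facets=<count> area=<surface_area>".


Points on the hull: [0, 1, 2, 5, 6, 7] (6 of 8).

Triangle areas on the boundary:
  f1: (p0, p6, p7) → 75.0167
  f2: (p0, p2, p7) → 76.4065
  f3: (p5, p6, p7) → 53.0195
  f4: (p5, p2, p7) → 45.8951
  f5: (p5, p2, p6) → 85.3518
  f6: (p1, p2, p6) → 53.3098
  f7: (p1, p0, p6) → 41.2925
  f8: (p1, p0, p2) → 22.1983
Σ area = 452.490

Euler: V−E+F = 6−12+8 = 2.

facets=8 area=452.490


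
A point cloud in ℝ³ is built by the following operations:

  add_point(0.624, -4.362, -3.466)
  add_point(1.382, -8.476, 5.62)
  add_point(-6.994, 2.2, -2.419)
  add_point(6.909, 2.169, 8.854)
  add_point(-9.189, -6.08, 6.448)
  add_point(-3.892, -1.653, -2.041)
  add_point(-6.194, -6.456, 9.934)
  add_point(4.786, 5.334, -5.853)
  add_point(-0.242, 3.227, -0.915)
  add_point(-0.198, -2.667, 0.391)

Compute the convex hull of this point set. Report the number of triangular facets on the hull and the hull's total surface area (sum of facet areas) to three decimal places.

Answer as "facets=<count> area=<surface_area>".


facets=14 area=613.975

Hull vertices (9/10): indices [0, 1, 2, 3, 4, 5, 6, 7, 8].

Area of each hull facet:
  f1: (p7, p1, p3) → 93.4948
  f2: (p0, p1, p4) → 54.1218
  f3: (p0, p7, p1) → 45.5424
  f4: (p6, p1, p4) → 20.2002
  f5: (p6, p1, p3) → 55.4932
  f6: (p2, p6, p4) → 24.8927
  f7: (p2, p6, p3) → 112.2535
  f8: (p2, p0, p7) → 52.6641
  f9: (p8, p7, p3) → 44.1021
  f10: (p8, p2, p3) → 29.1231
  f11: (p8, p2, p7) → 21.3491
  f12: (p5, p0, p4) → 27.3225
  f13: (p5, p2, p4) → 27.0726
  f14: (p5, p2, p0) → 6.3429
Σ area = 613.975

Check V−E+F: 9 − 21 + 14 = 2.


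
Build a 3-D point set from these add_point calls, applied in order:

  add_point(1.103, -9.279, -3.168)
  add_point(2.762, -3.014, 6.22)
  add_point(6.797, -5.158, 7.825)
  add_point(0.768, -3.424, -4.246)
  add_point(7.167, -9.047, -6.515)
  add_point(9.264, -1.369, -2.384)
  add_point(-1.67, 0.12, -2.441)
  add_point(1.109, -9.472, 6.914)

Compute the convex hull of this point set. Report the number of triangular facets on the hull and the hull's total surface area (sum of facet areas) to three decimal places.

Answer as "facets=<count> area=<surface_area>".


Extreme-point indices: [0, 1, 2, 3, 4, 5, 6, 7] — 8 of 8 on the boundary.

Area of each hull facet:
  f1: (p1, p5, p6) → 49.6171
  f2: (p1, p7, p6) → 32.9203
  f3: (p3, p5, p6) → 20.2285
  f4: (p3, p4, p5) → 34.3449
  f5: (p2, p1, p5) → 26.0388
  f6: (p2, p1, p7) → 15.6910
  f7: (p2, p4, p5) → 49.9059
  f8: (p2, p4, p7) → 51.6522
  f9: (p0, p4, p7) → 30.5960
  f10: (p0, p3, p4) → 20.6098
  f11: (p0, p7, p6) → 49.4679
  f12: (p0, p3, p6) → 9.8585
Σ area = 390.931

Check V−E+F: 8 − 18 + 12 = 2.

facets=12 area=390.931


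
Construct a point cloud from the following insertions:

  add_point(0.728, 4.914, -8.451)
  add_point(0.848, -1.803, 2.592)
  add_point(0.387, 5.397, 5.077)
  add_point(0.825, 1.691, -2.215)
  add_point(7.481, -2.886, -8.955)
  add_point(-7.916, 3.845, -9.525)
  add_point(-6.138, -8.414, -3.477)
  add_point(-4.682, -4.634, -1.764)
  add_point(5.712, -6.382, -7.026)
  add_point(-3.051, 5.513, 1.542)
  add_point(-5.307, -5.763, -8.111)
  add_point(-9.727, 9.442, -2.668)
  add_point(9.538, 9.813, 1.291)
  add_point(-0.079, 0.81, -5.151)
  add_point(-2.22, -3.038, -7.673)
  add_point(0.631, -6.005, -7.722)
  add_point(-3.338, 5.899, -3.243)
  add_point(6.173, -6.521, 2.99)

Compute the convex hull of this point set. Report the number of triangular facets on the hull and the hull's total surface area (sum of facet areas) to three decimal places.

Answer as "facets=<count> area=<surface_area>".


Points on the hull: [0, 1, 2, 4, 5, 6, 8, 10, 11, 12, 15, 17] (12 of 18).

Area of each hull facet:
  f1: (p5, p6, p11) → 60.3917
  f2: (p2, p12, p11) → 68.8213
  f3: (p2, p6, p11) → 110.5867
  f4: (p0, p12, p11) → 89.3005
  f5: (p0, p5, p11) → 39.6264
  f6: (p0, p4, p12) → 71.9381
  f7: (p0, p4, p5) → 37.9726
  f8: (p10, p5, p6) → 22.6969
  f9: (p10, p4, p5) → 66.0018
  f10: (p17, p4, p12) → 96.4641
  f11: (p17, p2, p12) → 72.5965
  f12: (p8, p17, p6) → 60.9904
  f13: (p8, p17, p4) → 19.7301
  f14: (p1, p2, p6) → 31.6062
  f15: (p1, p17, p6) → 40.2995
  f16: (p1, p17, p2) → 20.6201
  f17: (p15, p10, p4) → 11.2664
  f18: (p15, p8, p4) → 10.7737
  f19: (p15, p10, p6) → 16.0409
  f20: (p15, p8, p6) → 15.0786
Σ area = 962.802

Euler characteristic 12−30+20 = 2 ✓

facets=20 area=962.802


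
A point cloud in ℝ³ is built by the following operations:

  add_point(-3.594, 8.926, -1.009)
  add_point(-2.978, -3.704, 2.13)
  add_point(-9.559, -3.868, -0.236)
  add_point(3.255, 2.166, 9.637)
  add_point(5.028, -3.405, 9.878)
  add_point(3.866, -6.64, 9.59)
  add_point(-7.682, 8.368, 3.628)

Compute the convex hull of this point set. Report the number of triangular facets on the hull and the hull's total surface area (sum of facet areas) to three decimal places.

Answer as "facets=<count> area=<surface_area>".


Points on the hull: [0, 1, 2, 3, 4, 5, 6] (7 of 7).

Triangle areas on the boundary:
  f1: (p6, p0, p2) → 40.2094
  f2: (p6, p5, p2) → 108.3789
  f3: (p1, p0, p2) → 45.3268
  f4: (p1, p5, p2) → 19.7940
  f5: (p1, p0, p4) → 71.4786
  f6: (p1, p5, p4) → 18.1775
  f7: (p3, p0, p4) → 32.8197
  f8: (p3, p6, p0) → 42.7259
  f9: (p3, p5, p4) → 6.2209
  f10: (p3, p6, p5) → 53.4059
Σ area = 438.538

Euler characteristic 7−15+10 = 2 ✓

facets=10 area=438.538


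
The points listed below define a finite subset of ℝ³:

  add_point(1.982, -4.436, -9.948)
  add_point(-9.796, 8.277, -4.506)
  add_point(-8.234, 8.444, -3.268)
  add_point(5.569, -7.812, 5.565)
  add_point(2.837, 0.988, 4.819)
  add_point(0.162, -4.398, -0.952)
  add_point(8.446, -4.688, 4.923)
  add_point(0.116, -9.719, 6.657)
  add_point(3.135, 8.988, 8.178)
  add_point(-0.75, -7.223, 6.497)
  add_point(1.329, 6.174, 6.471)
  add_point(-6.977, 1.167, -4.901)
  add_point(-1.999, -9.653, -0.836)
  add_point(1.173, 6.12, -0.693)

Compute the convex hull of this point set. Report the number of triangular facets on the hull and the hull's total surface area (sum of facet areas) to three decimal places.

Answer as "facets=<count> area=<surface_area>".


facets=18 area=841.100

Hull vertices (11/14): indices [0, 1, 2, 3, 6, 7, 8, 9, 11, 12, 13].

Per-facet area ½‖(b−a)×(c−a)‖:
  f1: (p12, p7, p1) → 74.0787
  f2: (p9, p7, p1) → 13.9042
  f3: (p9, p8, p1) → 146.0651
  f4: (p9, p8, p7) → 12.3509
  f5: (p13, p0, p1) → 83.0261
  f6: (p13, p0, p6) → 93.7698
  f7: (p13, p8, p6) → 65.5214
  f8: (p11, p0, p1) → 29.7605
  f9: (p11, p12, p1) → 18.0612
  f10: (p11, p12, p0) → 60.2972
  f11: (p3, p0, p6) → 34.5818
  f12: (p3, p12, p0) → 55.8347
  f13: (p3, p12, p7) → 22.8308
  f14: (p3, p8, p6) → 29.6796
  f15: (p3, p8, p7) → 49.8574
  f16: (p2, p8, p1) → 2.0677
  f17: (p2, p13, p1) → 4.9018
  f18: (p2, p13, p8) → 44.5110
Σ area = 841.100

Check V−E+F: 11 − 27 + 18 = 2.


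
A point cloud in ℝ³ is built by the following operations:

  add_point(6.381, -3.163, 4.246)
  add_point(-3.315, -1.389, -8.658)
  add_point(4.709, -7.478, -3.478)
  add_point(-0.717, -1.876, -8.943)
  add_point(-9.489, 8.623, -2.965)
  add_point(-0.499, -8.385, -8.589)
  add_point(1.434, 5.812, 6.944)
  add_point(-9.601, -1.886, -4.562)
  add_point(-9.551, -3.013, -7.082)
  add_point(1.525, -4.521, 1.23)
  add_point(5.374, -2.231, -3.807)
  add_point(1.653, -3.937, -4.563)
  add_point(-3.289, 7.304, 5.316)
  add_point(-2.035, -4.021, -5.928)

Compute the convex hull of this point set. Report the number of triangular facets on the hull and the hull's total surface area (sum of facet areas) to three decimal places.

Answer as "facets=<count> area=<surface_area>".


Extreme-point indices: [0, 1, 2, 3, 4, 5, 6, 7, 8, 9, 10, 12] — 12 of 14 on the boundary.

Facet areas (half cross-product norm):
  f1: (p12, p4, p7) → 55.4290
  f2: (p1, p3, p4) → 13.2194
  f3: (p1, p5, p3) → 8.4773
  f4: (p9, p5, p7) → 59.5281
  f5: (p9, p12, p7) → 80.3016
  f6: (p2, p9, p0) → 18.7710
  f7: (p2, p9, p5) → 23.0004
  f8: (p6, p9, p0) → 31.0771
  f9: (p6, p9, p12) → 30.6076
  f10: (p6, p12, p4) → 15.4543
  f11: (p8, p5, p7) → 13.7454
  f12: (p8, p1, p5) → 24.8298
  f13: (p8, p4, p7) → 12.3471
  f14: (p8, p1, p4) → 40.4383
  f15: (p10, p3, p4) → 58.0485
  f16: (p10, p6, p4) → 103.0309
  f17: (p10, p6, p0) → 43.0816
  f18: (p10, p2, p0) → 21.3704
  f19: (p10, p5, p3) → 25.8649
  f20: (p10, p2, p5) → 19.2063
Σ area = 697.829

Euler: V−E+F = 12−30+20 = 2.

facets=20 area=697.829


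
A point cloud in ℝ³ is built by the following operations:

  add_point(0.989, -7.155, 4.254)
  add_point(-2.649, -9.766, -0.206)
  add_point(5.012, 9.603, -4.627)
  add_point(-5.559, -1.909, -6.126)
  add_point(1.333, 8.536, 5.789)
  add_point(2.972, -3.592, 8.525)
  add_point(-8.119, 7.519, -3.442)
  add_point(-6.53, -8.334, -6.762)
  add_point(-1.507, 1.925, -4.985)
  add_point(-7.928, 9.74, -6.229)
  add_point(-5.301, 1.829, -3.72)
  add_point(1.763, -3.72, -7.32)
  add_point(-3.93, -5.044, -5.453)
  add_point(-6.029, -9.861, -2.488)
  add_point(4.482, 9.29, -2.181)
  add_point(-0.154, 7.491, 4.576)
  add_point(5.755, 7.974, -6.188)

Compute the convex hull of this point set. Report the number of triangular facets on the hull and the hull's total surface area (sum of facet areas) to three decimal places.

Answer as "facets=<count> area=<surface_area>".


facets=22 area=859.391

13 of the 17 inputs are extreme points: [0, 1, 2, 4, 5, 6, 7, 9, 11, 13, 14, 15, 16].

Triangle areas on the boundary:
  f1: (p5, p13, p6) → 130.3010
  f2: (p7, p13, p6) → 36.7609
  f3: (p15, p5, p6) → 62.6401
  f4: (p15, p4, p6) → 6.0387
  f5: (p15, p4, p5) → 13.2570
  f6: (p14, p5, p16) → 34.3253
  f7: (p14, p4, p5) → 52.3762
  f8: (p9, p7, p6) → 26.0548
  f9: (p9, p4, p6) → 21.0185
  f10: (p11, p5, p16) → 97.8451
  f11: (p11, p9, p16) → 83.8893
  f12: (p11, p9, p7) → 78.4414
  f13: (p2, p14, p16) → 2.3553
  f14: (p2, p9, p16) → 15.0461
  f15: (p2, p14, p4) → 1.7934
  f16: (p2, p9, p4) → 70.7016
  f17: (p0, p11, p5) → 30.9503
  f18: (p1, p7, p13) → 7.4033
  f19: (p1, p11, p7) → 35.1798
  f20: (p1, p0, p11) → 32.6311
  f21: (p1, p5, p13) → 14.7279
  f22: (p1, p0, p5) → 5.6539
Σ area = 859.391

Euler: V−E+F = 13−33+22 = 2.


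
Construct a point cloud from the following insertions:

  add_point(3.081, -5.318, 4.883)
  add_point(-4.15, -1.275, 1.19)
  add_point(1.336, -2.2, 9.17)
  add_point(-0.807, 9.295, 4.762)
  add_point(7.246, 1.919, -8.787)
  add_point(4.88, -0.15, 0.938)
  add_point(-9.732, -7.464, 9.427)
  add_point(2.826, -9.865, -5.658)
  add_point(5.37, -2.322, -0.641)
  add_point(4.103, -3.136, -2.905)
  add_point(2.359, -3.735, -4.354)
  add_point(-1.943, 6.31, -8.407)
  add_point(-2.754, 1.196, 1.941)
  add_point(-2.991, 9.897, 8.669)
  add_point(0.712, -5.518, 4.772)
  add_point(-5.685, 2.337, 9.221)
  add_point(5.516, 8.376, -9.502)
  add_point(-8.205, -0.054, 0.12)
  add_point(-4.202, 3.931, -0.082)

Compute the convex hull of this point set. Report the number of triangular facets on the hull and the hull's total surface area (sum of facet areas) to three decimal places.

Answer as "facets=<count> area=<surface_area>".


facets=22 area=1019.350

Extreme-point indices: [0, 2, 3, 4, 5, 6, 7, 8, 11, 13, 15, 16, 17] — 13 of 19 on the boundary.

Facet areas (half cross-product norm):
  f1: (p11, p16, p4) → 26.2690
  f2: (p11, p16, p13) → 67.6492
  f3: (p7, p11, p4) → 65.8975
  f4: (p15, p13, p6) → 2.9678
  f5: (p15, p2, p6) → 43.5973
  f6: (p15, p2, p13) → 32.7361
  f7: (p3, p16, p13) → 4.1769
  f8: (p17, p13, p6) → 84.6550
  f9: (p17, p11, p13) → 86.3773
  f10: (p17, p7, p6) → 95.0673
  f11: (p17, p7, p11) → 93.7841
  f12: (p0, p2, p6) → 34.1482
  f13: (p0, p7, p6) → 77.0718
  f14: (p5, p0, p2) → 18.7206
  f15: (p5, p16, p4) → 33.3839
  f16: (p5, p3, p16) → 76.5305
  f17: (p5, p2, p13) → 58.7129
  f18: (p5, p3, p13) → 20.5270
  f19: (p8, p7, p4) → 44.0523
  f20: (p8, p0, p7) → 31.4637
  f21: (p8, p5, p4) → 12.5874
  f22: (p8, p5, p0) → 8.9742
Σ area = 1019.350

Euler characteristic 13−33+22 = 2 ✓


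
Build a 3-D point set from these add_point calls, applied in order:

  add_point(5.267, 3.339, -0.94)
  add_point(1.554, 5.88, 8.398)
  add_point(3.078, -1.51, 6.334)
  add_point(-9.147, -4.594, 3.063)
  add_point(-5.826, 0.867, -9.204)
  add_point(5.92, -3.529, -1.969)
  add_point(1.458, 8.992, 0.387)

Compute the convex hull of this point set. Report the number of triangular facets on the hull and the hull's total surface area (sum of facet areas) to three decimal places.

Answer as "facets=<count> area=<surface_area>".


7 of the 7 inputs are extreme points: [0, 1, 2, 3, 4, 5, 6].

Triangle areas on the boundary:
  f1: (p4, p5, p3) → 93.1011
  f2: (p4, p6, p3) → 97.4323
  f3: (p1, p6, p3) → 68.0818
  f4: (p2, p5, p3) → 58.6441
  f5: (p2, p1, p3) → 50.6540
  f6: (p0, p1, p6) → 29.6173
  f7: (p0, p4, p5) → 48.1526
  f8: (p0, p4, p6) → 48.0180
  f9: (p0, p2, p5) → 28.9686
  f10: (p0, p2, p1) → 34.1477
Σ area = 556.817

Euler characteristic 7−15+10 = 2 ✓

facets=10 area=556.817


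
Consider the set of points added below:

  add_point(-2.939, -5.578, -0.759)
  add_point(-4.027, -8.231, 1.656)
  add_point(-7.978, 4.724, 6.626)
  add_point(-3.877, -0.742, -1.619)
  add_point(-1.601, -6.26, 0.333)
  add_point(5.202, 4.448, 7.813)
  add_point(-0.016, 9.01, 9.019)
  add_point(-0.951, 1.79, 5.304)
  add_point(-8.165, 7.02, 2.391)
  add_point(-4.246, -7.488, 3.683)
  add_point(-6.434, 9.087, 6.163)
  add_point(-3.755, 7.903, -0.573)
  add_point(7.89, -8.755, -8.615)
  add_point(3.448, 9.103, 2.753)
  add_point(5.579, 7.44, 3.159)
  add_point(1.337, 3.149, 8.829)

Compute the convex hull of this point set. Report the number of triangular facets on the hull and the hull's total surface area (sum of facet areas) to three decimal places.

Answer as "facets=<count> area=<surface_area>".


Points on the hull: [0, 1, 2, 3, 5, 6, 8, 9, 10, 11, 12, 13, 14, 15] (14 of 16).

Per-facet area ½‖(b−a)×(c−a)‖:
  f1: (p11, p13, p12) → 85.7057
  f2: (p14, p13, p12) → 23.9903
  f3: (p14, p6, p13) → 9.5019
  f4: (p3, p11, p8) → 23.3173
  f5: (p3, p11, p12) → 57.9558
  f6: (p5, p14, p6) → 19.2697
  f7: (p5, p9, p12) → 134.4364
  f8: (p5, p14, p12) → 55.7710
  f9: (p1, p9, p12) → 12.2416
  f10: (p1, p3, p8) → 33.0262
  f11: (p1, p2, p8) → 34.4550
  f12: (p1, p2, p9) → 11.8022
  f13: (p10, p2, p8) → 9.5678
  f14: (p10, p2, p6) → 15.8085
  f15: (p10, p11, p8) → 12.4572
  f16: (p10, p6, p13) → 25.0581
  f17: (p10, p11, p13) → 29.3822
  f18: (p15, p5, p6) → 12.5970
  f19: (p15, p5, p9) → 22.9447
  f20: (p15, p2, p6) → 27.1551
  f21: (p15, p2, p9) → 58.9533
  f22: (p0, p3, p12) → 33.0756
  f23: (p0, p1, p12) → 23.2321
  f24: (p0, p1, p3) → 6.2972
Σ area = 778.002

Check V−E+F: 14 − 36 + 24 = 2.

facets=24 area=778.002


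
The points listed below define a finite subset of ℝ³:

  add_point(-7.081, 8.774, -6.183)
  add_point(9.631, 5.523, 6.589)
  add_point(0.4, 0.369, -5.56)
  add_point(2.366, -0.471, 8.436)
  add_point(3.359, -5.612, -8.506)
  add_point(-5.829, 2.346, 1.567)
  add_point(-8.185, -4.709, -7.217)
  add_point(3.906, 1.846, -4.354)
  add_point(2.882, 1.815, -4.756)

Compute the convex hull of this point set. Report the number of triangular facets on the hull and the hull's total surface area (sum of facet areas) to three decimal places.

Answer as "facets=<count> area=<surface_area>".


facets=10 area=683.682

Hull vertices (7/9): indices [0, 1, 3, 4, 5, 6, 7].

Area of each hull facet:
  f1: (p4, p0, p6) → 79.0356
  f2: (p3, p4, p6) → 101.5426
  f3: (p3, p4, p1) → 85.0112
  f4: (p7, p0, p1) → 79.4822
  f5: (p7, p4, p1) → 39.9168
  f6: (p7, p4, p0) → 52.7701
  f7: (p5, p0, p1) → 81.8667
  f8: (p5, p3, p1) → 50.9073
  f9: (p5, p0, p6) → 56.9642
  f10: (p5, p3, p6) → 56.1849
Σ area = 683.682

Euler characteristic 7−15+10 = 2 ✓


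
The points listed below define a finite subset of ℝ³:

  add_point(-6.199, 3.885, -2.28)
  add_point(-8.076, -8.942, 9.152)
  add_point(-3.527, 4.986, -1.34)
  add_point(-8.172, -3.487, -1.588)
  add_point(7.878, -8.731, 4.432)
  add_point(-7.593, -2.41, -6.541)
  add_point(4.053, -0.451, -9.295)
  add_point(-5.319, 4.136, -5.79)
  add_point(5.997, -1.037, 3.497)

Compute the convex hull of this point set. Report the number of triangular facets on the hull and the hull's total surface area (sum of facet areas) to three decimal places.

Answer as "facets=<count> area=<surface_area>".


facets=14 area=694.471

Hull vertices (9/9): indices [0, 1, 2, 3, 4, 5, 6, 7, 8].

Per-facet area ½‖(b−a)×(c−a)‖:
  f1: (p5, p6, p4) → 99.8151
  f2: (p5, p1, p3) → 8.5762
  f3: (p5, p1, p4) → 135.2248
  f4: (p8, p1, p4) → 65.2609
  f5: (p8, p1, p2) → 100.6229
  f6: (p8, p6, p4) → 50.6607
  f7: (p8, p6, p2) → 67.4258
  f8: (p7, p6, p2) → 26.7796
  f9: (p7, p5, p6) → 37.9402
  f10: (p0, p1, p2) → 25.9259
  f11: (p0, p7, p2) → 5.5014
  f12: (p0, p1, p3) → 39.5873
  f13: (p0, p5, p3) → 18.5188
  f14: (p0, p7, p5) → 12.6317
Σ area = 694.471

Check V−E+F: 9 − 21 + 14 = 2.
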